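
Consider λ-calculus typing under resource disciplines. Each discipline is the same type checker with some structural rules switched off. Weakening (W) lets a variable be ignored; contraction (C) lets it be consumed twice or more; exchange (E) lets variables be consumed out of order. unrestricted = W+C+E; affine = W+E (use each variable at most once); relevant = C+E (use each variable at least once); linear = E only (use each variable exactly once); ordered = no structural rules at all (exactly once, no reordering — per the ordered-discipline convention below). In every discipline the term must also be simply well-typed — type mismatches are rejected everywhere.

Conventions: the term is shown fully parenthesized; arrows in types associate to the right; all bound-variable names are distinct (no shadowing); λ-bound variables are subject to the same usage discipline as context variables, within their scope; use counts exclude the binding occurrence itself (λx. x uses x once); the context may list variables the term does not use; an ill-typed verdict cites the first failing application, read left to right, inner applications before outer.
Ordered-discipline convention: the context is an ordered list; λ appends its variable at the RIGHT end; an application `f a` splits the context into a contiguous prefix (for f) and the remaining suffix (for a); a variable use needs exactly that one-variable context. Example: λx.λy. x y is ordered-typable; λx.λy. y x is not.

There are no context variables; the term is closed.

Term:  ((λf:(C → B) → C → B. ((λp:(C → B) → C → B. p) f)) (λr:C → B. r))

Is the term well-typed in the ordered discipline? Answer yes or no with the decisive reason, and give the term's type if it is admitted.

yes — f, p, r: once each, no exchange needed; term : (C → B) → C → B
use counts: f (bound) ×1, p (bound) ×1, r (bound) ×1
order of uses: p, f, r
typing: the term checks, with type (C → B) → C → B
per-discipline verdicts: ordered ✓, linear ✓, affine ✓, relevant ✓, unrestricted ✓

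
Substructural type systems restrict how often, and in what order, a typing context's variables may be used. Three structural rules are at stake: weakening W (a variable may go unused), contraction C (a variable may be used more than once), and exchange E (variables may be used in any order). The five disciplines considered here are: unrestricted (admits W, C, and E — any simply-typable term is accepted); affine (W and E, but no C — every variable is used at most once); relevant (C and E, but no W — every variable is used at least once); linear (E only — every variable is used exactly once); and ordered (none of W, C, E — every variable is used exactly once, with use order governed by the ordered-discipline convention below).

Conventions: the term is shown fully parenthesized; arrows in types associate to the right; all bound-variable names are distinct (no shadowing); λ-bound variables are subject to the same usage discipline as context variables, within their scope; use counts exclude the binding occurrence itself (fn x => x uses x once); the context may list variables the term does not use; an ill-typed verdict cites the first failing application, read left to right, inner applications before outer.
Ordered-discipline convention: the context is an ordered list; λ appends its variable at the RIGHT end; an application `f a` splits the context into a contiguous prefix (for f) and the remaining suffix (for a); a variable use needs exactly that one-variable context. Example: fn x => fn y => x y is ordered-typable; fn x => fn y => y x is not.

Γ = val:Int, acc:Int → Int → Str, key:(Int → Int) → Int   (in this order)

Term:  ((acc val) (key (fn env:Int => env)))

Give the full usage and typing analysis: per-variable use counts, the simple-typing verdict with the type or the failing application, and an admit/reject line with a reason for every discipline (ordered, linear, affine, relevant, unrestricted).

variable uses: val: 1; acc: 1; key: 1; env [bound]: 1
use order (left to right): acc, val, key, env
typing: well-typed at Str
ordered ✗ (use order acc, val, key, env needs exchange)
linear ✓ (exactly-once usage across val, acc, key, env)
affine ✓ (no duplicate uses among val, acc, key, env)
relevant ✓ (at least one use each (val, acc, key, env))
unrestricted ✓ (type-checks (Str) and nothing is barred)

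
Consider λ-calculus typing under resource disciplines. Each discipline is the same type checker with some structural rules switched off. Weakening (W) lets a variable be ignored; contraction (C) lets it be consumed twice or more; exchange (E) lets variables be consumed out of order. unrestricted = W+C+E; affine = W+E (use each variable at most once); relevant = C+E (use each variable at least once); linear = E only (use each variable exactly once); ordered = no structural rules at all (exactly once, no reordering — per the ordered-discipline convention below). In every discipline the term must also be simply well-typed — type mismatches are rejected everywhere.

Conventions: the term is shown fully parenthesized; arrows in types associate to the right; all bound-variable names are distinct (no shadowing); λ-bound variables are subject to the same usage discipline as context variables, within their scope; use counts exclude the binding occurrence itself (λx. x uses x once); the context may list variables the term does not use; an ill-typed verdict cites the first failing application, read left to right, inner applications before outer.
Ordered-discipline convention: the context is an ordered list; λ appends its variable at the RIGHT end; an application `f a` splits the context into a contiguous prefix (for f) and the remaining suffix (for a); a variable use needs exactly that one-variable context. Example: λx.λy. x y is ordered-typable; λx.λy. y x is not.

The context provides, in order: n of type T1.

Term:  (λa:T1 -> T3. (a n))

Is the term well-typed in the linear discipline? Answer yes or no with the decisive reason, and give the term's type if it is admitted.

yes — exactly-once usage across n, a; term : (T1 -> T3) -> T3
use counts: n: 1, a (λ-bound): 1
uses in reading order: a, n
typing: well-typed at (T1 -> T3) -> T3
summary: ordered ✗; linear ✓; affine ✓; relevant ✓; unrestricted ✓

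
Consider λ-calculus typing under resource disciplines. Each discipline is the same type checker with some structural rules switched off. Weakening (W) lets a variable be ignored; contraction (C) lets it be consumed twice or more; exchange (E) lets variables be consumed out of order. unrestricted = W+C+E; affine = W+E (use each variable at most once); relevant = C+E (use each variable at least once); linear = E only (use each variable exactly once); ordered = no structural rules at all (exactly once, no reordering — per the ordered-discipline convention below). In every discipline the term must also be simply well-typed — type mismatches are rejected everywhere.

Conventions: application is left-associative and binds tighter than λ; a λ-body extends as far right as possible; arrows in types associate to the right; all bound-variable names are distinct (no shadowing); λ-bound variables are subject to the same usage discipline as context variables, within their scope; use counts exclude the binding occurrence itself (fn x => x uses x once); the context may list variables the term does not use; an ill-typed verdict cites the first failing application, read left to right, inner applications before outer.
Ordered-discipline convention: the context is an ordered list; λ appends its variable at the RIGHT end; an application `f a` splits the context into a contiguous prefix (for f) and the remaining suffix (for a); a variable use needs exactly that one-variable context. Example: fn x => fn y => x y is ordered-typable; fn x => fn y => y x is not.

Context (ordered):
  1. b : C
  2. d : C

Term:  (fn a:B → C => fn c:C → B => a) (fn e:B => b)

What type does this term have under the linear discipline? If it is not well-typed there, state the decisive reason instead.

not well-typed under linear — d, c, e left unused
counts: b: 1×; d: 0×; a (bound): 1×; c (bound): 0×; e (bound): 0×
use order (left to right): a, b
typing: the term checks, with type (C → B) → B → C
summary: ordered ✗, linear ✗, affine ✓, relevant ✗, unrestricted ✓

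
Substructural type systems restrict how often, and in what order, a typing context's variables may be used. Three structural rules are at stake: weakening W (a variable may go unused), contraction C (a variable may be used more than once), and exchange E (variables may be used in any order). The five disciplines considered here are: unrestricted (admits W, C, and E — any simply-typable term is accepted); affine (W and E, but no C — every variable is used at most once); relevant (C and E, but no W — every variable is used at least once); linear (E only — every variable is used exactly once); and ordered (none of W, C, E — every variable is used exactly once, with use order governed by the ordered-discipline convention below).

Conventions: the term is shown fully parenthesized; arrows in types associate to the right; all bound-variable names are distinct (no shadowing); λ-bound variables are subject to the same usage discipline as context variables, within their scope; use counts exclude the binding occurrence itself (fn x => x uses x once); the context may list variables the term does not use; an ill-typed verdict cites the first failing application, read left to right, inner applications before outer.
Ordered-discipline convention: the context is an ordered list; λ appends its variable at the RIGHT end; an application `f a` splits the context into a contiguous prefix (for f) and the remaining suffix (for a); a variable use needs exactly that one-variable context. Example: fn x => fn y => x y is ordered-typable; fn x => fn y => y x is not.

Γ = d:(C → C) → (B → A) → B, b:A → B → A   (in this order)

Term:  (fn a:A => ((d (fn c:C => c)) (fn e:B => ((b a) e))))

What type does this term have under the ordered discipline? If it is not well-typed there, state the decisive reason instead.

term : A → B
counts: d ×1; b ×1; a [bound] ×1; c [bound] ×1; e [bound] ×1
use order (left to right): d, c, b, a, e
typing: the term checks, with type A → B
per-discipline verdicts: ordered ✓; linear ✓; affine ✓; relevant ✓; unrestricted ✓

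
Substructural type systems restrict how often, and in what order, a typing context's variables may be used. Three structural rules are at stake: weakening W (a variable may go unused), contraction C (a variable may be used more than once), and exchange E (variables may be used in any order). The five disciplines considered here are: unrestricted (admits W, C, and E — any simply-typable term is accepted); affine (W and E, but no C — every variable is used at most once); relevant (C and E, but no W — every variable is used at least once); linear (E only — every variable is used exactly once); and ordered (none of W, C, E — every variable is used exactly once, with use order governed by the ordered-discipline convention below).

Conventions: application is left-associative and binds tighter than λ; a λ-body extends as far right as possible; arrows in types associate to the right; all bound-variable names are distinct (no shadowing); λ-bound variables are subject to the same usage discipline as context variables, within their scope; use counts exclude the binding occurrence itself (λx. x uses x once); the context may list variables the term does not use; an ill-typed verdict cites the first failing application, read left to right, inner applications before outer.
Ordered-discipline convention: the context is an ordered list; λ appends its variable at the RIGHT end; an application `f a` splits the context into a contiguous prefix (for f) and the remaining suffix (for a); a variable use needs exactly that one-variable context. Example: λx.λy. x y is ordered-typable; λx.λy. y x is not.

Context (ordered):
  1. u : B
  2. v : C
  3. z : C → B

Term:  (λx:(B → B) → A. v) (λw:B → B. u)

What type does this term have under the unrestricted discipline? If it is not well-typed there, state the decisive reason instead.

not well-typed under unrestricted — a type mismatch blocks all five
counts: u ×1, v ×1, z ×0, x [bound] ×0, w [bound] ×0
order of uses: v, u
typing: ill-typed: an application expects (B → B) → A but receives (B → B) → B
summary: ordered ✗ | linear ✗ | affine ✗ | relevant ✗ | unrestricted ✗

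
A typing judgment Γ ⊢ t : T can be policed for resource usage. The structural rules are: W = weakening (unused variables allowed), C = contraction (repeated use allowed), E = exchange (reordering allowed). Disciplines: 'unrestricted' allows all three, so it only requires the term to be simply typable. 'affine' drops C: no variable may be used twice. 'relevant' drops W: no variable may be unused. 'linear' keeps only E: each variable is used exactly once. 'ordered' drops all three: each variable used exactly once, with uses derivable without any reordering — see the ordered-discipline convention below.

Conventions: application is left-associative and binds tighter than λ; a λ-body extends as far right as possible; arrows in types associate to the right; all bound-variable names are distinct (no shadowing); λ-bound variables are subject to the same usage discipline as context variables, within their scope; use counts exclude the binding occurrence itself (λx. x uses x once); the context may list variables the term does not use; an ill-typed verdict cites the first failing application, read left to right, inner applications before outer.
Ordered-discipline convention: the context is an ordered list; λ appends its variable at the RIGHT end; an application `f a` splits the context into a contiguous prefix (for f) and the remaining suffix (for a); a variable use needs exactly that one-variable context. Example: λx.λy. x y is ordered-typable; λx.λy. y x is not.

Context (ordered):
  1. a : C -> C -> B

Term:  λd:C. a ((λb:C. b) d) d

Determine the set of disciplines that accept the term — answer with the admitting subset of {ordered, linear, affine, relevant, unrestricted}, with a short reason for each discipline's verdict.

admitting disciplines: relevant, unrestricted
use counts: a=1; d (bound)=2; b (bound)=1
order of uses: a, b, d, d
typing: the term checks, with type C -> B
ordered: ✗, repeated use of d ×2
linear: ✗, repeated use of d ×2
affine: ✗, repeated use of d ×2
relevant: ✓, a, d, b: all used, weakening unneeded
unrestricted: ✓, type-checks (C -> B) and nothing is barred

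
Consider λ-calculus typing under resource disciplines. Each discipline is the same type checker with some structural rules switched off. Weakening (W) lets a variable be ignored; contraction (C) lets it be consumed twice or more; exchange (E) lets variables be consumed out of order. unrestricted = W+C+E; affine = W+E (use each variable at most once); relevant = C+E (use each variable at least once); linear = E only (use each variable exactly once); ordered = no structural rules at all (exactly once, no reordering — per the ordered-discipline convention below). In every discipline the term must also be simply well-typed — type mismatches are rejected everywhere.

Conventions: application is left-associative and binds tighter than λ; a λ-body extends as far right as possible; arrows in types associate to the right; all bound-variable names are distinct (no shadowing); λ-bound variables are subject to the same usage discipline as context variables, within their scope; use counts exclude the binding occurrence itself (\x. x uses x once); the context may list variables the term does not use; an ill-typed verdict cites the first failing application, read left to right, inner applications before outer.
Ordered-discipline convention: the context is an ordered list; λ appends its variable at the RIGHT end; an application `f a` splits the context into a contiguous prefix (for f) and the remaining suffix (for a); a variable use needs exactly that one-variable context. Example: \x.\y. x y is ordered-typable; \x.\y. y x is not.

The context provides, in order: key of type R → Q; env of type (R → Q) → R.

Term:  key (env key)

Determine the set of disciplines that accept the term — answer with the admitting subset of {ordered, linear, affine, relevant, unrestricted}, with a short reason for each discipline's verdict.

admitting disciplines: relevant, unrestricted
usage: key: 2×; env: 1×
left-to-right use order: key, env, key
typing: well-typed at Q
ordered: ✗ — repeated use of key ×2
linear: ✗ — repeated use of key ×2
affine: ✗ — repeated use of key ×2
relevant: ✓ — every one of key, env appears
unrestricted: ✓ — type-checks (Q) and nothing is barred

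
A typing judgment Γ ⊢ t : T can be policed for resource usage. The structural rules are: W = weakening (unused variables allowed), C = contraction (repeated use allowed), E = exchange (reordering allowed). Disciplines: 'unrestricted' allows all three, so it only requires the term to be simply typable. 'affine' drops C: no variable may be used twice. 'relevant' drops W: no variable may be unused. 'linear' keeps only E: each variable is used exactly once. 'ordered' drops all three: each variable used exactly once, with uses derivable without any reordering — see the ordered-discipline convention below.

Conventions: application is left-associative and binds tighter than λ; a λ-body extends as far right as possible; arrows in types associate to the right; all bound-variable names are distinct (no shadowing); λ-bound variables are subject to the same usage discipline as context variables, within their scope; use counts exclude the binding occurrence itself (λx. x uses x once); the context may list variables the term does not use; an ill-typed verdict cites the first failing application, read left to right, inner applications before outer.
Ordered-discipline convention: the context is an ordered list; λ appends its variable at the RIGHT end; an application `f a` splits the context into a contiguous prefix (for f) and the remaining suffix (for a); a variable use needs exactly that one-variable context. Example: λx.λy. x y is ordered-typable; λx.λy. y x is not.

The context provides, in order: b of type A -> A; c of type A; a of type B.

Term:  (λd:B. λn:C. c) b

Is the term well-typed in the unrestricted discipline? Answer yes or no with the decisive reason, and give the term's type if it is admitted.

no — a type mismatch blocks all five
usage: b ×1; c ×1; a ×0; d [bound] ×0; n [bound] ×0
left-to-right use order: c, b
typing: ill-typed: an argument A -> A mismatches the expected B
across the five disciplines: ordered ✗ | linear ✗ | affine ✗ | relevant ✗ | unrestricted ✗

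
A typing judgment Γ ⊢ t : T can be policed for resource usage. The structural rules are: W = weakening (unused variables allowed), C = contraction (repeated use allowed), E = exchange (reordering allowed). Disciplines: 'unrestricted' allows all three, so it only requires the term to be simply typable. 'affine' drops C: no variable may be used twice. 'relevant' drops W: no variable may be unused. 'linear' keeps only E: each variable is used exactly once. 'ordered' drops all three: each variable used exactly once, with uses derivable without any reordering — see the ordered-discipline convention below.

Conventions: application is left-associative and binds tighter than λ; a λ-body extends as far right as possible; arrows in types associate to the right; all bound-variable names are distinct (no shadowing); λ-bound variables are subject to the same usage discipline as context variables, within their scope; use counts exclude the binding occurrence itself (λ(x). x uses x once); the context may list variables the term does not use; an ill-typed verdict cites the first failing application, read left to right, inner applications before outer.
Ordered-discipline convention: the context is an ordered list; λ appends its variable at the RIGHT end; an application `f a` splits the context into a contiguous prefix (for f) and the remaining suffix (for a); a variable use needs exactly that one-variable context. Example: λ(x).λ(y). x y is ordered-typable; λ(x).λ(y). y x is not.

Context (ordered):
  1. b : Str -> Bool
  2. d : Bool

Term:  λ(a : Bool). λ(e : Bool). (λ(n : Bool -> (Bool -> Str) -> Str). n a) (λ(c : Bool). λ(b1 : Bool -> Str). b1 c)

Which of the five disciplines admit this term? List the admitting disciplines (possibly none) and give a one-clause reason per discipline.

accepted by: affine, unrestricted
usage: b=0, d=0, a (bound)=1, e (bound)=0, n (bound)=1, c (bound)=1, b1 (bound)=1
left-to-right use order: n, a, b1, c
typing: ✓ — Bool -> Bool -> (Bool -> Str) -> Str
ordered: ✗, unused: b, d, e — weakening required
linear: ✗, unused: b, d, e — weakening required
affine: ✓, no duplicate uses among b, d, a, e, n, c, b1
relevant: ✗, unused: b, d, e — weakening required
unrestricted: ✓, type-checks (Bool -> Bool -> (Bool -> Str) -> Str) and nothing is barred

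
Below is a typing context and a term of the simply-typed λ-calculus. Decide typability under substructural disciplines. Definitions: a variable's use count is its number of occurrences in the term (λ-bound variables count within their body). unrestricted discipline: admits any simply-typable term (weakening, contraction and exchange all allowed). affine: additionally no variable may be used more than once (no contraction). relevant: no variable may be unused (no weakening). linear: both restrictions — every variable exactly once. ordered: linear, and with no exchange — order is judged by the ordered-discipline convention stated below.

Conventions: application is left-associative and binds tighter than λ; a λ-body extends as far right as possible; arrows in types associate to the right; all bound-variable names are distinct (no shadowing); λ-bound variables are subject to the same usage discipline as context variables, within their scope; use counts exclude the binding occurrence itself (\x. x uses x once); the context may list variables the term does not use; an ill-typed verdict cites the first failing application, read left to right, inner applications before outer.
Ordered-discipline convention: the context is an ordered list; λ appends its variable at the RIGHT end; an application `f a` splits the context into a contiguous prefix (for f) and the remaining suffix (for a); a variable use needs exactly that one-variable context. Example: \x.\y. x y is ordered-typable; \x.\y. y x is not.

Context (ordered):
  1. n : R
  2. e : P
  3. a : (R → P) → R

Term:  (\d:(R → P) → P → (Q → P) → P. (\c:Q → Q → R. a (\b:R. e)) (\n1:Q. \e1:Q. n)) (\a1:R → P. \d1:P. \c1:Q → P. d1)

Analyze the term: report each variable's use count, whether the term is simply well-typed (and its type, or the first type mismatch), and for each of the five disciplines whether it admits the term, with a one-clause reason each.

counts: n: 1×; e: 1×; a: 1×; d (λ-bound): 0×; c (λ-bound): 0×; b (λ-bound): 0×; n1 (λ-bound): 0×; e1 (λ-bound): 0×; a1 (λ-bound): 0×; d1 (λ-bound): 1×; c1 (λ-bound): 0×
uses in reading order: a, e, n, d1
typing: the term checks, with type R
ordered: ✗ — needs weakening: d, c, b, n1, e1, a1, c1 unused
linear: ✗ — needs weakening: d, c, b, n1, e1, a1, c1 unused
affine: ✓ — at most one use each (n, e, a, d, c, b, n1, e1, a1, d1, c1)
relevant: ✗ — needs weakening: d, c, b, n1, e1, a1, c1 unused
unrestricted: ✓ — typability at R is all that's needed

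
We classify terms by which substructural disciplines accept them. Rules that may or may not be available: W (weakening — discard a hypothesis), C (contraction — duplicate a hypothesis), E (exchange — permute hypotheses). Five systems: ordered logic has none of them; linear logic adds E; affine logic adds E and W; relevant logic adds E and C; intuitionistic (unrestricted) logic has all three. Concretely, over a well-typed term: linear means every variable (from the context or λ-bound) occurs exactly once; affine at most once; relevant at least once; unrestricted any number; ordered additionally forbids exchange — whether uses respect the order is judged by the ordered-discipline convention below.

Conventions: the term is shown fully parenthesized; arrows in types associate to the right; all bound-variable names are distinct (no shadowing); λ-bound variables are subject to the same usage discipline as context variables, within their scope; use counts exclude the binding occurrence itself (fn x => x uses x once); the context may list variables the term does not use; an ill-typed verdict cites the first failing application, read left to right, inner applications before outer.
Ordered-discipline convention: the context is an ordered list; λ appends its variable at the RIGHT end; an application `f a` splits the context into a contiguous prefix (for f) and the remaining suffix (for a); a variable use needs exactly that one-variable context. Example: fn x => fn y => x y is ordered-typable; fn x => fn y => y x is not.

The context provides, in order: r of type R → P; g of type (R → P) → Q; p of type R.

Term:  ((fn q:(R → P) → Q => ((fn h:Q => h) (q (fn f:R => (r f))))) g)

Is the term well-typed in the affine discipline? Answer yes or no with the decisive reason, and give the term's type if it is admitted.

yes — at most one use each (r, g, p, q, h, f); term : Q
usage: r: 1×; g: 1×; p: 0×; q [bound]: 1×; h [bound]: 1×; f [bound]: 1×
use order (left to right): h, q, r, f, g
typing: the term checks, with type Q
summary: ordered ✗; linear ✗; affine ✓; relevant ✗; unrestricted ✓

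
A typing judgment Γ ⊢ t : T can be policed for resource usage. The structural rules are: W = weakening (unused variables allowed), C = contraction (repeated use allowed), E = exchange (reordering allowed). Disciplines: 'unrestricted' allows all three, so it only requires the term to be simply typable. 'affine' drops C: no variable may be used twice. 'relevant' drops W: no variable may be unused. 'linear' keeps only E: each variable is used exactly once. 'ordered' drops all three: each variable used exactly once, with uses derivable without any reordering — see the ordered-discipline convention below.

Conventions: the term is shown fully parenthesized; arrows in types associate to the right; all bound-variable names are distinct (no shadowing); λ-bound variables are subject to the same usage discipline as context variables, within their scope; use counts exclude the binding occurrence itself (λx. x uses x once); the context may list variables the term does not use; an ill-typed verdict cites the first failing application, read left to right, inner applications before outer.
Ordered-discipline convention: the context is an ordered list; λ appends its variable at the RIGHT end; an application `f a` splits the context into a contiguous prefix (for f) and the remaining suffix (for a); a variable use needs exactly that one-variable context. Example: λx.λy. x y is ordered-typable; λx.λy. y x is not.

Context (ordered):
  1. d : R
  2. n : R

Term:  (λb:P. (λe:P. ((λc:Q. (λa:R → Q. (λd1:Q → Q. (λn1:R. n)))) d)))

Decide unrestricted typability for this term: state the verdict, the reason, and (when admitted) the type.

no — the type mismatch rejects it
variable uses: d=1, n=1, b (λ-bound)=0, e (λ-bound)=0, c (λ-bound)=0, a (λ-bound)=0, d1 (λ-bound)=0, n1 (λ-bound)=0
order of uses: n, d
typing: ill-typed: an argument R mismatches the expected Q
across the five disciplines: ordered ✗, linear ✗, affine ✗, relevant ✗, unrestricted ✗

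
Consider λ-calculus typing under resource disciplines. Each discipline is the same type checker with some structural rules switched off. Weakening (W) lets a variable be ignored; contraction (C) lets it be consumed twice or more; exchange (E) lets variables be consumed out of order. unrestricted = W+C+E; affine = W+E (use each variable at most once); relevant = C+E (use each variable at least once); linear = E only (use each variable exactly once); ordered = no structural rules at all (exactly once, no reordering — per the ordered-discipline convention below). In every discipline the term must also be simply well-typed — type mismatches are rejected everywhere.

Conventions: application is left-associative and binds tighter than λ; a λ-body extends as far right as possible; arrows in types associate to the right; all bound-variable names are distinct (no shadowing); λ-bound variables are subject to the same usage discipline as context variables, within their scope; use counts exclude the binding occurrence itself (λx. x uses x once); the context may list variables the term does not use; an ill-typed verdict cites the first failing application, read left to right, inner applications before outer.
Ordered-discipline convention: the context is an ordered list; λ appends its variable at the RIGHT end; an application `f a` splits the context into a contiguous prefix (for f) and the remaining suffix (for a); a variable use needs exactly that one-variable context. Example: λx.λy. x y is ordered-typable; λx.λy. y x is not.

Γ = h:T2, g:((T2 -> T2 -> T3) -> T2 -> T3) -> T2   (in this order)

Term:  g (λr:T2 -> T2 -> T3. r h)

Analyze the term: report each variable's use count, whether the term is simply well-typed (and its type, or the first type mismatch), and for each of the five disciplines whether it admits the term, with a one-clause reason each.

use counts: h=1; g=1; r [bound]=1
uses in reading order: g, r, h
typing: well-typed — term : T2
ordered: ✗, no contiguous prefix/suffix split fits g, r, h
linear: ✓, each of h, g, r used exactly once
affine: ✓, none of h, g, r used more than once
relevant: ✓, h, g, r: all used, weakening unneeded
unrestricted: ✓, well-typed at T2; no restrictions here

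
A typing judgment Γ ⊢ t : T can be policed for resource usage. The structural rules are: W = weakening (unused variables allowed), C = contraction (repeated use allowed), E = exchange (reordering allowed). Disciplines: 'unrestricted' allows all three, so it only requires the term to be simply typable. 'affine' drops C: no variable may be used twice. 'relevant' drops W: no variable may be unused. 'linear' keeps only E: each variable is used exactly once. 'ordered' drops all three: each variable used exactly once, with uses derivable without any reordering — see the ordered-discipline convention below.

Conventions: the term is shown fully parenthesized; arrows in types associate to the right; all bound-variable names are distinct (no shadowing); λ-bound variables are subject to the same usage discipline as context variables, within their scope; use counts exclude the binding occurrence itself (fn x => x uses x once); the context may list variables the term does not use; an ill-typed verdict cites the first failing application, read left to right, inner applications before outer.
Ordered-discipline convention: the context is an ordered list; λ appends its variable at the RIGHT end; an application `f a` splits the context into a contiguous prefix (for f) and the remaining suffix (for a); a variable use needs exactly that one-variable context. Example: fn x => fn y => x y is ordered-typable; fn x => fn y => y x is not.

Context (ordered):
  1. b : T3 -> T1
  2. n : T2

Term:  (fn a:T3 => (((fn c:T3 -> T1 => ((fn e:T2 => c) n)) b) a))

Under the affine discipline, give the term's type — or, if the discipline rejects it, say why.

term : T3 -> T1
variable uses: b: 1×; n: 1×; a (λ-bound): 1×; c (λ-bound): 1×; e (λ-bound): 0×
use order (left to right): c, n, b, a
typing: well-typed — term : T3 -> T1
per-discipline verdicts: ordered ✗ · linear ✗ · affine ✓ · relevant ✗ · unrestricted ✓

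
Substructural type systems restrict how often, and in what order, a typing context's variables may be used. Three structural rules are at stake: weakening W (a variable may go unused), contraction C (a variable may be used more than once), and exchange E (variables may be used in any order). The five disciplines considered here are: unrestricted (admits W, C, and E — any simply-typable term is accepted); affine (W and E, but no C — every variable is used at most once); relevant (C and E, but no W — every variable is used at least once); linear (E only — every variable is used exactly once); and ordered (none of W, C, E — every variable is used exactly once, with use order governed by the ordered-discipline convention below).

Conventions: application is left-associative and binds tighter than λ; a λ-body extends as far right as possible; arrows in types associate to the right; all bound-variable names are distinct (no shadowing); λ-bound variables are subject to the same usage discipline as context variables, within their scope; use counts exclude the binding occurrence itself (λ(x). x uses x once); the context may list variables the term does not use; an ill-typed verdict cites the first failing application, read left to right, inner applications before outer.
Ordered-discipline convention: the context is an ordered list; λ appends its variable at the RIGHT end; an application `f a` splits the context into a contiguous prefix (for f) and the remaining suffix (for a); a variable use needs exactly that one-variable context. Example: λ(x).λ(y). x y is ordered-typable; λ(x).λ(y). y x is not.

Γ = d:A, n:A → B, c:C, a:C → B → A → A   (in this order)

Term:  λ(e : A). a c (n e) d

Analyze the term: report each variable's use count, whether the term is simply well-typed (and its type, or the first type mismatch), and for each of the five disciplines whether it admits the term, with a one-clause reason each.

usage: d=1, n=1, c=1, a=1, e (bound)=1
left-to-right use order: a, c, n, e, d
typing: well-typed at A → A
ordered: ✗ — no ordered split (uses run a, c, n, e, d)
linear: ✓ — exactly-once usage across d, n, c, a, e
affine: ✓ — no duplicate uses among d, n, c, a, e
relevant: ✓ — none of d, n, c, a, e goes unused
unrestricted: ✓ — well-typed at A → A; no restrictions here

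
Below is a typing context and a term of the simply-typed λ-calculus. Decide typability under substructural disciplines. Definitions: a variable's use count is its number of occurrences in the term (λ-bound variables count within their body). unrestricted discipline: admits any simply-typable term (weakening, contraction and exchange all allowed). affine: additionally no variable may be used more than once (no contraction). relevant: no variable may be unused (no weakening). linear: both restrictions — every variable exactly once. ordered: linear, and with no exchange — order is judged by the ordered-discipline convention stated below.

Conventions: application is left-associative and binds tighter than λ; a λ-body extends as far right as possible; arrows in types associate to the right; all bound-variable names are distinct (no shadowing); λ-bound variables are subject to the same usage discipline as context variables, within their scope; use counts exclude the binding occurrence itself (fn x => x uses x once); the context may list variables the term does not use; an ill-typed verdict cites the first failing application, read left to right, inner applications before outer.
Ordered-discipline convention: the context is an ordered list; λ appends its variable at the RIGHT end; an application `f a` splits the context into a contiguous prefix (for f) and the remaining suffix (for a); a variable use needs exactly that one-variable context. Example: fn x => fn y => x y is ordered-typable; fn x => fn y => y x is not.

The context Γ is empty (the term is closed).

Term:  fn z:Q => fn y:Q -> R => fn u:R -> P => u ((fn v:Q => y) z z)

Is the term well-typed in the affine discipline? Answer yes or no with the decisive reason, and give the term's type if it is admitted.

no — uses contraction: z ×2
counts: z (λ-bound): 2×; y (λ-bound): 1×; u (λ-bound): 1×; v (λ-bound): 0×
uses in reading order: u, y, z, z
typing: ✓ — Q -> (Q -> R) -> (R -> P) -> P
all disciplines: ordered ✗ | linear ✗ | affine ✗ | relevant ✗ | unrestricted ✓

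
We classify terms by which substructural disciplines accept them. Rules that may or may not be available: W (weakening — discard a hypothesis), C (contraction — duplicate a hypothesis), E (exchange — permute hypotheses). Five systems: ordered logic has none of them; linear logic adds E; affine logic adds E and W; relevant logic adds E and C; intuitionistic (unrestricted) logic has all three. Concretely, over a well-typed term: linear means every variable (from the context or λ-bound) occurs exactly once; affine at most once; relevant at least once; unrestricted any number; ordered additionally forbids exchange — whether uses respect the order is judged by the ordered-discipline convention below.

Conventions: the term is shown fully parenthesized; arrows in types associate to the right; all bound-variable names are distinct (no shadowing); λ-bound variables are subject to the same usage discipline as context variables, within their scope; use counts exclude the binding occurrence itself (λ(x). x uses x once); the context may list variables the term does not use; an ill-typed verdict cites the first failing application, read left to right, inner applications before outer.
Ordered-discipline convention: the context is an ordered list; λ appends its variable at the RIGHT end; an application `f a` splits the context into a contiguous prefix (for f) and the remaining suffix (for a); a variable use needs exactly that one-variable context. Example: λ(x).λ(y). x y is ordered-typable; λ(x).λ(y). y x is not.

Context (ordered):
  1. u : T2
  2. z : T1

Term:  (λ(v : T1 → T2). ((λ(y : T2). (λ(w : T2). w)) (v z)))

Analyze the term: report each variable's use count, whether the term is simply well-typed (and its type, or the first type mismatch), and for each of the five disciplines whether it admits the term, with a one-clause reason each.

use counts: u: 0; z: 1; v (λ-bound): 1; y (λ-bound): 0; w (λ-bound): 1
order of uses: w, v, z
typing: ✓ — (T1 → T2) → T2 → T2
ordered: ✗ — u, y left unused
linear: ✗ — u, y left unused
affine: ✓ — no duplicate uses among u, z, v, y, w
relevant: ✗ — u, y left unused
unrestricted: ✓ — well-typed at (T1 → T2) → T2 → T2; no restrictions here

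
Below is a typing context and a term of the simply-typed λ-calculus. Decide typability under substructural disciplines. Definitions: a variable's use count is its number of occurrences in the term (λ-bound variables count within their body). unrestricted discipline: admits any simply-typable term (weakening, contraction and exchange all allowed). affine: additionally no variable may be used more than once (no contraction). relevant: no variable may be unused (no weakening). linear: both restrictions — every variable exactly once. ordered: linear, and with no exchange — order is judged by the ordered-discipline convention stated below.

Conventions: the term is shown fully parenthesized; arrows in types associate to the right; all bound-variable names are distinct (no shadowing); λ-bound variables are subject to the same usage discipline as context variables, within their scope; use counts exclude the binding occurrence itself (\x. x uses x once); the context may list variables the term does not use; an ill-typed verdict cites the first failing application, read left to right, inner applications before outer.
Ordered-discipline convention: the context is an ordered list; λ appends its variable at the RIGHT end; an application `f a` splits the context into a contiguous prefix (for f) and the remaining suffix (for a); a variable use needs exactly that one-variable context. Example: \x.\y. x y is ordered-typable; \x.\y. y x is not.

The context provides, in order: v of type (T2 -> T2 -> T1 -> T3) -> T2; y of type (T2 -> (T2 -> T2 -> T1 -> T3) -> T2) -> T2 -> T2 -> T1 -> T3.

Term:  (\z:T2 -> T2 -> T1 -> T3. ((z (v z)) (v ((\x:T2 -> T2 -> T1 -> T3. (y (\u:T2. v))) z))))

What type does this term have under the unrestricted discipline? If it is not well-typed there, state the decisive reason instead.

term : (T2 -> T2 -> T1 -> T3) -> T1 -> T3
use counts: v ×3; y ×1; z (λ-bound) ×3; x (λ-bound) ×0; u (λ-bound) ×0
uses in reading order: z, v, z, v, y, v, z
typing: ✓ — (T2 -> T2 -> T1 -> T3) -> T1 -> T3
summary: ordered ✗ · linear ✗ · affine ✗ · relevant ✗ · unrestricted ✓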